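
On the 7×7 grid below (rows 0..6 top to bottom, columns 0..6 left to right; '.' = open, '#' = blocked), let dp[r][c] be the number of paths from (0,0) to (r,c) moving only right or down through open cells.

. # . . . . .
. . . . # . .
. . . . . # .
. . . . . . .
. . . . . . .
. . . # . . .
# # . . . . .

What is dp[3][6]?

r\c   0   1   2   3   4   5   6
  0   1   0   0   0   0   0   0
  1   1   1   1   1   0   0   0
  2   1   2   3   4   4   0   0
  3   1   3   6  10  14  14  14
  4   1   4  10  20  34  48  62
  5   1   5  15   0  34  82 144
  6   0   0  15  15  49 131 275

14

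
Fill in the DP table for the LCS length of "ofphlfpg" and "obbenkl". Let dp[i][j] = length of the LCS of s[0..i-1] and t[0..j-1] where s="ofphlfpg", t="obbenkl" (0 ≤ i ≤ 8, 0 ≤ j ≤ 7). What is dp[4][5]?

   ''  o  b  b  e  n  k  l
''  0  0  0  0  0  0  0  0
 o  0  1  1  1  1  1  1  1
 f  0  1  1  1  1  1  1  1
 p  0  1  1  1  1  1  1  1
 h  0  1  1  1  1  1  1  1
 l  0  1  1  1  1  1  1  2
 f  0  1  1  1  1  1  1  2
 p  0  1  1  1  1  1  1  2
 g  0  1  1  1  1  1  1  2

1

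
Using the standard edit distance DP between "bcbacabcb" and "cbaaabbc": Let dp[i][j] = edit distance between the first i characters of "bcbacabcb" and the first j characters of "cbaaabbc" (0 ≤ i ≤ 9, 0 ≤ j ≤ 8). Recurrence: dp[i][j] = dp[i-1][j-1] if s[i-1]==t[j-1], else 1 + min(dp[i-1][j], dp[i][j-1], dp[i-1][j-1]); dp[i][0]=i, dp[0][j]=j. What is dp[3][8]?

6

   ''  c  b  a  a  a  b  b  c
''  0  1  2  3  4  5  6  7  8
 b  1  1  1  2  3  4  5  6  7
 c  2  1  2  2  3  4  5  6  6
 b  3  2  1  2  3  4  4  5  6
 a  4  3  2  1  2  3  4  5  6
 c  5  4  3  2  2  3  4  5  5
 a  6  5  4  3  2  2  3  4  5
 b  7  6  5  4  3  3  2  3  4
 c  8  7  6  5  4  4  3  3  3
 b  9  8  7  6  5  5  4  3  4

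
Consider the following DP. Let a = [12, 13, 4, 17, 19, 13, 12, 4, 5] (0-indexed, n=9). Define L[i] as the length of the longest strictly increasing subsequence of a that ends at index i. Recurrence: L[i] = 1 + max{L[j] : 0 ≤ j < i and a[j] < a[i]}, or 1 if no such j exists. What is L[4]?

4

   i    0    1    2    3    4    5    6    7    8
a[i]   12   13    4   17   19   13   12    4    5
L[i]    1    2    1    3    4    2    2    1    2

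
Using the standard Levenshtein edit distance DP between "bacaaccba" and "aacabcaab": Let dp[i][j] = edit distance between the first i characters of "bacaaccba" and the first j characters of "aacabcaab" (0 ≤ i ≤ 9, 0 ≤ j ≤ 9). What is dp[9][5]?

5

   ''  a  a  c  a  b  c  a  a  b
''  0  1  2  3  4  5  6  7  8  9
 b  1  1  2  3  4  4  5  6  7  8
 a  2  1  1  2  3  4  5  5  6  7
 c  3  2  2  1  2  3  4  5  6  7
 a  4  3  2  2  1  2  3  4  5  6
 a  5  4  3  3  2  2  3  3  4  5
 c  6  5  4  3  3  3  2  3  4  5
 c  7  6  5  4  4  4  3  3  4  5
 b  8  7  6  5  5  4  4  4  4  4
 a  9  8  7  6  5  5  5  4  4  5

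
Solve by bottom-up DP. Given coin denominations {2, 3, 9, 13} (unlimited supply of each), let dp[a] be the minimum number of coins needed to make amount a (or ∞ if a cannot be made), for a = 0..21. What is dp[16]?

2

 a  0  1  2  3  4  5  6  7  8  9 10 11 12 13 14 15 16 17 18 19 20 21
dp  0  -  1  1  2  2  2  3  3  1  4  2  2  1  3  2  2  3  2  3  3  3
(- denotes ∞ / unreachable)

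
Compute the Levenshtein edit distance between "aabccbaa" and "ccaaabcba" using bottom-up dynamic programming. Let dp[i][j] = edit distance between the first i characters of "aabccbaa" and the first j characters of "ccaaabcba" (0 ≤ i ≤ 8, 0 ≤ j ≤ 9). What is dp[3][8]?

5

   ''  c  c  a  a  a  b  c  b  a
''  0  1  2  3  4  5  6  7  8  9
 a  1  1  2  2  3  4  5  6  7  8
 a  2  2  2  2  2  3  4  5  6  7
 b  3  3  3  3  3  3  3  4  5  6
 c  4  3  3  4  4  4  4  3  4  5
 c  5  4  3  4  5  5  5  4  4  5
 b  6  5  4  4  5  6  5  5  4  5
 a  7  6  5  4  4  5  6  6  5  4
 a  8  7  6  5  4  4  5  6  6  5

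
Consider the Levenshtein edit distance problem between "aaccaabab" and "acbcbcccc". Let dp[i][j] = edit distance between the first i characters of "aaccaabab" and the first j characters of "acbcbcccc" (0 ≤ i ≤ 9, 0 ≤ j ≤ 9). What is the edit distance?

7

   ''  a  c  b  c  b  c  c  c  c
''  0  1  2  3  4  5  6  7  8  9
 a  1  0  1  2  3  4  5  6  7  8
 a  2  1  1  2  3  4  5  6  7  8
 c  3  2  1  2  2  3  4  5  6  7
 c  4  3  2  2  2  3  3  4  5  6
 a  5  4  3  3  3  3  4  4  5  6
 a  6  5  4  4  4  4  4  5  5  6
 b  7  6  5  4  5  4  5  5  6  6
 a  8  7  6  5  5  5  5  6  6  7
 b  9  8  7  6  6  5  6  6  7  7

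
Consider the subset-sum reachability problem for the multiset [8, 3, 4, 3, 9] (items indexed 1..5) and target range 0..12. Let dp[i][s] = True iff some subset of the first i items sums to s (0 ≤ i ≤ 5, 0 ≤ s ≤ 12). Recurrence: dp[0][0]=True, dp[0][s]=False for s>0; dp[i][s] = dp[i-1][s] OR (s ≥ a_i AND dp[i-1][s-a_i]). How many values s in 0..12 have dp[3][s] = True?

7

i\s   0   1   2   3   4   5   6   7   8   9  10  11  12
  0   T   F   F   F   F   F   F   F   F   F   F   F   F
  1   T   F   F   F   F   F   F   F   T   F   F   F   F
  2   T   F   F   T   F   F   F   F   T   F   F   T   F
  3   T   F   F   T   T   F   F   T   T   F   F   T   T
  4   T   F   F   T   T   F   T   T   T   F   T   T   T
  5   T   F   F   T   T   F   T   T   T   T   T   T   T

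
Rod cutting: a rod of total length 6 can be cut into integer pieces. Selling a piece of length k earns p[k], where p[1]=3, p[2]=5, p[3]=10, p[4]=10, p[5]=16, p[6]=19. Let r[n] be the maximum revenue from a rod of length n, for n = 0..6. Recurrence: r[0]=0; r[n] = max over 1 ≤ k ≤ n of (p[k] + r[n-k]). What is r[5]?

16

   n    0    1    2    3    4    5    6
r[n]    0    3    6   10   13   16   20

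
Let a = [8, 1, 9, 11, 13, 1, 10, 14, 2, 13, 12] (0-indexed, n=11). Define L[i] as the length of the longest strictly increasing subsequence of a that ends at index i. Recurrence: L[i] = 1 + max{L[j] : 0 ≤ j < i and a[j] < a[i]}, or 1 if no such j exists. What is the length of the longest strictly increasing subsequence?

5

   i    0    1    2    3    4    5    6    7    8    9   10
a[i]    8    1    9   11   13    1   10   14    2   13   12
L[i]    1    1    2    3    4    1    3    5    2    4    4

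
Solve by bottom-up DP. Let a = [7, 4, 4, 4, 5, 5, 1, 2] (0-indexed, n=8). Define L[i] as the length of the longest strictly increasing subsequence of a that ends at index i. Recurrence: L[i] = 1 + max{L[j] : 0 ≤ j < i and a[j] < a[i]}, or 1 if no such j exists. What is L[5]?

   i    0    1    2    3    4    5    6    7
a[i]    7    4    4    4    5    5    1    2
L[i]    1    1    1    1    2    2    1    2

2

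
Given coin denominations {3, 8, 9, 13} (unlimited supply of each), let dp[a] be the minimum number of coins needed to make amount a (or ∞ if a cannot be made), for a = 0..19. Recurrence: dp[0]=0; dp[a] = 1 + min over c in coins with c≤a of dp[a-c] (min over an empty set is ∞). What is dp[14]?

3

 a  0  1  2  3  4  5  6  7  8  9 10 11 12 13 14 15 16 17 18 19
dp  0  -  -  1  -  -  2  -  1  1  -  2  2  1  3  3  2  2  2  3
(- denotes ∞ / unreachable)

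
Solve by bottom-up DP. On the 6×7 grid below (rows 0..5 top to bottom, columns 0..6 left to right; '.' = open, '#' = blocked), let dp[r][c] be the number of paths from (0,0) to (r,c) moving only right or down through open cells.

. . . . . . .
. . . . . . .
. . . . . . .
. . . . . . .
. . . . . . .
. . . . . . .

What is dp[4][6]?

210

r\c   0   1   2   3   4   5   6
  0   1   1   1   1   1   1   1
  1   1   2   3   4   5   6   7
  2   1   3   6  10  15  21  28
  3   1   4  10  20  35  56  84
  4   1   5  15  35  70 126 210
  5   1   6  21  56 126 252 462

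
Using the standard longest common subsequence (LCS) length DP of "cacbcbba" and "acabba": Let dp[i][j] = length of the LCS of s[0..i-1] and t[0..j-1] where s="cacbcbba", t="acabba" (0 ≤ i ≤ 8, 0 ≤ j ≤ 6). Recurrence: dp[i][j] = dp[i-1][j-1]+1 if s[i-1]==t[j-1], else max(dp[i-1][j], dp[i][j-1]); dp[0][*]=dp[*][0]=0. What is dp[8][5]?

4

   ''  a  c  a  b  b  a
''  0  0  0  0  0  0  0
 c  0  0  1  1  1  1  1
 a  0  1  1  2  2  2  2
 c  0  1  2  2  2  2  2
 b  0  1  2  2  3  3  3
 c  0  1  2  2  3  3  3
 b  0  1  2  2  3  4  4
 b  0  1  2  2  3  4  4
 a  0  1  2  3  3  4  5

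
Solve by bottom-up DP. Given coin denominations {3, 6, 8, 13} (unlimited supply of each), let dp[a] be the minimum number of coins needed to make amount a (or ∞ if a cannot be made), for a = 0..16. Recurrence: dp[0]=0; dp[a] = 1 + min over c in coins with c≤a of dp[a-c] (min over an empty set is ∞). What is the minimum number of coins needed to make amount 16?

 a  0  1  2  3  4  5  6  7  8  9 10 11 12 13 14 15 16
dp  0  -  -  1  -  -  1  -  1  2  -  2  2  1  2  3  2
(- denotes ∞ / unreachable)

2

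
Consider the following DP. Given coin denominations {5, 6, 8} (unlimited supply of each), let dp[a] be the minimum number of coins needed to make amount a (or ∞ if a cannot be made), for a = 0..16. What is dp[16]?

 a  0  1  2  3  4  5  6  7  8  9 10 11 12 13 14 15 16
dp  0  -  -  -  -  1  1  -  1  -  2  2  2  2  2  3  2
(- denotes ∞ / unreachable)

2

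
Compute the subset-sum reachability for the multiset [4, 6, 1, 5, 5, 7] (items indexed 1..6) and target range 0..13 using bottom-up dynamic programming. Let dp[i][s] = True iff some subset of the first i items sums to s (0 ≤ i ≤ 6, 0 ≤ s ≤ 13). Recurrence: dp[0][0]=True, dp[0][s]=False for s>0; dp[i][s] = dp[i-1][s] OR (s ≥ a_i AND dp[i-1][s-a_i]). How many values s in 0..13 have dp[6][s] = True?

i\s   0   1   2   3   4   5   6   7   8   9  10  11  12  13
  0   T   F   F   F   F   F   F   F   F   F   F   F   F   F
  1   T   F   F   F   T   F   F   F   F   F   F   F   F   F
  2   T   F   F   F   T   F   T   F   F   F   T   F   F   F
  3   T   T   F   F   T   T   T   T   F   F   T   T   F   F
  4   T   T   F   F   T   T   T   T   F   T   T   T   T   F
  5   T   T   F   F   T   T   T   T   F   T   T   T   T   F
  6   T   T   F   F   T   T   T   T   T   T   T   T   T   T

12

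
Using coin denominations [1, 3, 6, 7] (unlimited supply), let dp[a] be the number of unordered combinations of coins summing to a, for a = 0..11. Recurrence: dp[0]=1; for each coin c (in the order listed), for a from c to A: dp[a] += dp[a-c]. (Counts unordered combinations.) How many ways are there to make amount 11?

after  coin     0     1     2     3     4     5     6     7     8     9    10    11
          1     1     1     1     1     1     1     1     1     1     1     1     1
          3     1     1     1     2     2     2     3     3     3     4     4     4
          6     1     1     1     2     2     2     4     4     4     6     6     6
          7     1     1     1     2     2     2     4     5     5     7     8     8

8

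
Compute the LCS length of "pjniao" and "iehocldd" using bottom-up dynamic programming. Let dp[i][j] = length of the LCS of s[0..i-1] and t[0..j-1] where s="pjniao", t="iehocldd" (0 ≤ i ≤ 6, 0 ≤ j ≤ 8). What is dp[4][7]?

   ''  i  e  h  o  c  l  d  d
''  0  0  0  0  0  0  0  0  0
 p  0  0  0  0  0  0  0  0  0
 j  0  0  0  0  0  0  0  0  0
 n  0  0  0  0  0  0  0  0  0
 i  0  1  1  1  1  1  1  1  1
 a  0  1  1  1  1  1  1  1  1
 o  0  1  1  1  2  2  2  2  2

1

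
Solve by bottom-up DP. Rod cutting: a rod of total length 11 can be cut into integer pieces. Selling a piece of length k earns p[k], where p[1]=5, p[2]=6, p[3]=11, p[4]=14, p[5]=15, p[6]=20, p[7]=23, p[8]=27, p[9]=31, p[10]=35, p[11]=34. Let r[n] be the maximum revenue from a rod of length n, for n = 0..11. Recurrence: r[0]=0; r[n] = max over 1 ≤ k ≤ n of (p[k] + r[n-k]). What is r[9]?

45

   n    0    1    2    3    4    5    6    7    8    9   10   11
r[n]    0    5   10   15   20   25   30   35   40   45   50   55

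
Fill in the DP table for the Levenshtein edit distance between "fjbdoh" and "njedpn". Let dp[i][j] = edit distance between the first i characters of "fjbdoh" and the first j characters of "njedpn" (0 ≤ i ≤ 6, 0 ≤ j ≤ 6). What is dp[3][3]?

   ''  n  j  e  d  p  n
''  0  1  2  3  4  5  6
 f  1  1  2  3  4  5  6
 j  2  2  1  2  3  4  5
 b  3  3  2  2  3  4  5
 d  4  4  3  3  2  3  4
 o  5  5  4  4  3  3  4
 h  6  6  5  5  4  4  4

2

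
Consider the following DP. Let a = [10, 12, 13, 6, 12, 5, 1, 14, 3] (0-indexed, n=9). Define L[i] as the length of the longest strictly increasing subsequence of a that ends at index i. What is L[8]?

2

   i    0    1    2    3    4    5    6    7    8
a[i]   10   12   13    6   12    5    1   14    3
L[i]    1    2    3    1    2    1    1    4    2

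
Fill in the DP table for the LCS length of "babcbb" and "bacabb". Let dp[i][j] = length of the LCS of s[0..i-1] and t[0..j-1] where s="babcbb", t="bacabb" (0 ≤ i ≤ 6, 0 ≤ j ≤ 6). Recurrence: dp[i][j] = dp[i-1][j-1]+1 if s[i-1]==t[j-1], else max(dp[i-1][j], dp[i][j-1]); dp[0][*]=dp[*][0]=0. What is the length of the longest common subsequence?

5

   ''  b  a  c  a  b  b
''  0  0  0  0  0  0  0
 b  0  1  1  1  1  1  1
 a  0  1  2  2  2  2  2
 b  0  1  2  2  2  3  3
 c  0  1  2  3  3  3  3
 b  0  1  2  3  3  4  4
 b  0  1  2  3  3  4  5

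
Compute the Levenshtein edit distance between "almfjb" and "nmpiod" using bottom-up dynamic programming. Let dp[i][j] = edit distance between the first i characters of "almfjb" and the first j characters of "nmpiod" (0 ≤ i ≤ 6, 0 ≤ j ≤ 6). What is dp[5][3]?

   ''  n  m  p  i  o  d
''  0  1  2  3  4  5  6
 a  1  1  2  3  4  5  6
 l  2  2  2  3  4  5  6
 m  3  3  2  3  4  5  6
 f  4  4  3  3  4  5  6
 j  5  5  4  4  4  5  6
 b  6  6  5  5  5  5  6

4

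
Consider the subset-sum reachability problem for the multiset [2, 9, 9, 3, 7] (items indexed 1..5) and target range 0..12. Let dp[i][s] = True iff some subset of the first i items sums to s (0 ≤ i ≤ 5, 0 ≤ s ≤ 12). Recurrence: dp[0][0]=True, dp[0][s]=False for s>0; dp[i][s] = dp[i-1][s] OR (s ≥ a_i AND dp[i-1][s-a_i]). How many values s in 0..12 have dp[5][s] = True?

9

i\s   0   1   2   3   4   5   6   7   8   9  10  11  12
  0   T   F   F   F   F   F   F   F   F   F   F   F   F
  1   T   F   T   F   F   F   F   F   F   F   F   F   F
  2   T   F   T   F   F   F   F   F   F   T   F   T   F
  3   T   F   T   F   F   F   F   F   F   T   F   T   F
  4   T   F   T   T   F   T   F   F   F   T   F   T   T
  5   T   F   T   T   F   T   F   T   F   T   T   T   T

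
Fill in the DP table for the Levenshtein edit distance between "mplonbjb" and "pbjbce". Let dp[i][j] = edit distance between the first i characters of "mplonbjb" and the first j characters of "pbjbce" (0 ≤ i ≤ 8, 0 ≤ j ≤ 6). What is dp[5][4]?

   ''  p  b  j  b  c  e
''  0  1  2  3  4  5  6
 m  1  1  2  3  4  5  6
 p  2  1  2  3  4  5  6
 l  3  2  2  3  4  5  6
 o  4  3  3  3  4  5  6
 n  5  4  4  4  4  5  6
 b  6  5  4  5  4  5  6
 j  7  6  5  4  5  5  6
 b  8  7  6  5  4  5  6

4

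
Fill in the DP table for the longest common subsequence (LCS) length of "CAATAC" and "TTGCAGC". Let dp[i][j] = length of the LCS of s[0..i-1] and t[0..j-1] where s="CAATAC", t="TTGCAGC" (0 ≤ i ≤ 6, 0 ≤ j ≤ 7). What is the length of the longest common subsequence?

   ''  T  T  G  C  A  G  C
''  0  0  0  0  0  0  0  0
 C  0  0  0  0  1  1  1  1
 A  0  0  0  0  1  2  2  2
 A  0  0  0  0  1  2  2  2
 T  0  1  1  1  1  2  2  2
 A  0  1  1  1  1  2  2  2
 C  0  1  1  1  2  2  2  3

3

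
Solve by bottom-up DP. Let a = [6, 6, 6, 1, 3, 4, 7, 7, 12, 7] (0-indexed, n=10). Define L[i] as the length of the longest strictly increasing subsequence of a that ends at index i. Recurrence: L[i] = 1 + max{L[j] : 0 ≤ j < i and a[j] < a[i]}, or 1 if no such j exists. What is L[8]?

5

   i    0    1    2    3    4    5    6    7    8    9
a[i]    6    6    6    1    3    4    7    7   12    7
L[i]    1    1    1    1    2    3    4    4    5    4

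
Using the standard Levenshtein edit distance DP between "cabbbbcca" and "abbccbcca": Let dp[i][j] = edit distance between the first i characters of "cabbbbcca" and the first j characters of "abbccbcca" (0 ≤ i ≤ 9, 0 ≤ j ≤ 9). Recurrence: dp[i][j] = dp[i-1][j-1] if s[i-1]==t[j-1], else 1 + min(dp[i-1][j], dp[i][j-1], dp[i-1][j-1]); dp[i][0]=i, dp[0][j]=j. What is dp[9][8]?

   ''  a  b  b  c  c  b  c  c  a
''  0  1  2  3  4  5  6  7  8  9
 c  1  1  2  3  3  4  5  6  7  8
 a  2  1  2  3  4  4  5  6  7  7
 b  3  2  1  2  3  4  4  5  6  7
 b  4  3  2  1  2  3  4  5  6  7
 b  5  4  3  2  2  3  3  4  5  6
 b  6  5  4  3  3  3  3  4  5  6
 c  7  6  5  4  3  3  4  3  4  5
 c  8  7  6  5  4  3  4  4  3  4
 a  9  8  7  6  5  4  4  5  4  3

4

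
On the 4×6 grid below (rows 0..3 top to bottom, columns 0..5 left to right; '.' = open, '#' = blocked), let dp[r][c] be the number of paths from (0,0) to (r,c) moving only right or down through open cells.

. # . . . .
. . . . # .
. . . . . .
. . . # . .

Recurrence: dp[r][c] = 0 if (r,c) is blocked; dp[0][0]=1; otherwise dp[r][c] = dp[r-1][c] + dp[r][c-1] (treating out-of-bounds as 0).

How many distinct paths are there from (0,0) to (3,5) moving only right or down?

r\c   0   1   2   3   4   5
  0   1   0   0   0   0   0
  1   1   1   1   1   0   0
  2   1   2   3   4   4   4
  3   1   3   6   0   4   8

8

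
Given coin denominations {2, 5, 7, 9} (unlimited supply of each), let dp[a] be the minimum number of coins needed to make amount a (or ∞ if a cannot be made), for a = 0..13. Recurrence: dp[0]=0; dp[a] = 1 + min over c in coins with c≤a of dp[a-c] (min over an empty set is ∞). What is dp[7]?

 a  0  1  2  3  4  5  6  7  8  9 10 11 12 13
dp  0  -  1  -  2  1  3  1  4  1  2  2  2  3
(- denotes ∞ / unreachable)

1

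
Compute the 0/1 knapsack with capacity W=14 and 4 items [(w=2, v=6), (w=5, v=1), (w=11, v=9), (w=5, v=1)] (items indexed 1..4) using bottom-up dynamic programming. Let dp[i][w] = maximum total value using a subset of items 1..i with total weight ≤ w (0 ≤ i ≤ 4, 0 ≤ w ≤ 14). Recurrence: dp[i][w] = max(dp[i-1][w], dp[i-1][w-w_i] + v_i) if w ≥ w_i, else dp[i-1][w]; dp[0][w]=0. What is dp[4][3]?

6

i\w   0   1   2   3   4   5   6   7   8   9  10  11  12  13  14
  0   0   0   0   0   0   0   0   0   0   0   0   0   0   0   0
  1   0   0   6   6   6   6   6   6   6   6   6   6   6   6   6
  2   0   0   6   6   6   6   6   7   7   7   7   7   7   7   7
  3   0   0   6   6   6   6   6   7   7   7   7   9   9  15  15
  4   0   0   6   6   6   6   6   7   7   7   7   9   9  15  15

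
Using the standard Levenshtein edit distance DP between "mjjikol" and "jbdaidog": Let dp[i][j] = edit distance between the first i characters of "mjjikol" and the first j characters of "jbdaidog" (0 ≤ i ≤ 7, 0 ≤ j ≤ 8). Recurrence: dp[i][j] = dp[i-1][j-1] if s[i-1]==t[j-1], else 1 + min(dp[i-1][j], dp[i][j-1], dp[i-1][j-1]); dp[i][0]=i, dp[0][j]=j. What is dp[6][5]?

5

   ''  j  b  d  a  i  d  o  g
''  0  1  2  3  4  5  6  7  8
 m  1  1  2  3  4  5  6  7  8
 j  2  1  2  3  4  5  6  7  8
 j  3  2  2  3  4  5  6  7  8
 i  4  3  3  3  4  4  5  6  7
 k  5  4  4  4  4  5  5  6  7
 o  6  5  5  5  5  5  6  5  6
 l  7  6  6  6  6  6  6  6  6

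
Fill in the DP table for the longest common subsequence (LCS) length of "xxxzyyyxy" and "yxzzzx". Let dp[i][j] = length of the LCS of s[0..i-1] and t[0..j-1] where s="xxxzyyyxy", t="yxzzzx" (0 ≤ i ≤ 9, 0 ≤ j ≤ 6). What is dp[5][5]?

   ''  y  x  z  z  z  x
''  0  0  0  0  0  0  0
 x  0  0  1  1  1  1  1
 x  0  0  1  1  1  1  2
 x  0  0  1  1  1  1  2
 z  0  0  1  2  2  2  2
 y  0  1  1  2  2  2  2
 y  0  1  1  2  2  2  2
 y  0  1  1  2  2  2  2
 x  0  1  2  2  2  2  3
 y  0  1  2  2  2  2  3

2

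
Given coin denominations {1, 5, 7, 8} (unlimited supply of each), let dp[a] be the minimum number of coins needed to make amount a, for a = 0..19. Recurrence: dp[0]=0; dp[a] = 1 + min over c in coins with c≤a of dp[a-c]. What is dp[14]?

 a  0  1  2  3  4  5  6  7  8  9 10 11 12 13 14 15 16 17 18 19
dp  0  1  2  3  4  1  2  1  1  2  2  3  2  2  2  2  2  3  3  3

2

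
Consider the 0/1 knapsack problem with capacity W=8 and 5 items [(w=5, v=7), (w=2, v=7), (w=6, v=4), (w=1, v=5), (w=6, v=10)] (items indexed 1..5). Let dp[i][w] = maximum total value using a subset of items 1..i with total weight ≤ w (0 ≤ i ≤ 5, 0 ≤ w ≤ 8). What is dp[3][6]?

7

i\w   0   1   2   3   4   5   6   7   8
  0   0   0   0   0   0   0   0   0   0
  1   0   0   0   0   0   7   7   7   7
  2   0   0   7   7   7   7   7  14  14
  3   0   0   7   7   7   7   7  14  14
  4   0   5   7  12  12  12  12  14  19
  5   0   5   7  12  12  12  12  15  19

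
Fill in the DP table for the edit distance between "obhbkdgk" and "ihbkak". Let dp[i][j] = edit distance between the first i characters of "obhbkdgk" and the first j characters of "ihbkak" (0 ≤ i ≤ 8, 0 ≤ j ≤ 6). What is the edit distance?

   ''  i  h  b  k  a  k
''  0  1  2  3  4  5  6
 o  1  1  2  3  4  5  6
 b  2  2  2  2  3  4  5
 h  3  3  2  3  3  4  5
 b  4  4  3  2  3  4  5
 k  5  5  4  3  2  3  4
 d  6  6  5  4  3  3  4
 g  7  7  6  5  4  4  4
 k  8  8  7  6  5  5  4

4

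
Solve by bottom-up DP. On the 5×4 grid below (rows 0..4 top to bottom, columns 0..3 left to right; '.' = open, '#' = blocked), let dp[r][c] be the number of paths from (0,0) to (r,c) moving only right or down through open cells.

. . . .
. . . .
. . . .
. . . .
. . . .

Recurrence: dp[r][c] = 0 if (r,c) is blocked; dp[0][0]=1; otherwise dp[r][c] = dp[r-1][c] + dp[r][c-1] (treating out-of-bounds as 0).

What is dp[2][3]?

r\c   0   1   2   3
  0   1   1   1   1
  1   1   2   3   4
  2   1   3   6  10
  3   1   4  10  20
  4   1   5  15  35

10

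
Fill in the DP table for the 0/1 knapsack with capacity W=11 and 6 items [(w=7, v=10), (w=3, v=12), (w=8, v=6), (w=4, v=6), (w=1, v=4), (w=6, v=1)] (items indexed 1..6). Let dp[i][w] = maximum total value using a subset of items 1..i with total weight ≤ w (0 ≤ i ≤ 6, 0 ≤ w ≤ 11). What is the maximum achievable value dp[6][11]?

i\w   0   1   2   3   4   5   6   7   8   9  10  11
  0   0   0   0   0   0   0   0   0   0   0   0   0
  1   0   0   0   0   0   0   0  10  10  10  10  10
  2   0   0   0  12  12  12  12  12  12  12  22  22
  3   0   0   0  12  12  12  12  12  12  12  22  22
  4   0   0   0  12  12  12  12  18  18  18  22  22
  5   0   4   4  12  16  16  16  18  22  22  22  26
  6   0   4   4  12  16  16  16  18  22  22  22  26

26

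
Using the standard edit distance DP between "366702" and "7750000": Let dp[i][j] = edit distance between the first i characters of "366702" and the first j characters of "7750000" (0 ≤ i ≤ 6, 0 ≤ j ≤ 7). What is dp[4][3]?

   ''  7  7  5  0  0  0  0
''  0  1  2  3  4  5  6  7
 3  1  1  2  3  4  5  6  7
 6  2  2  2  3  4  5  6  7
 6  3  3  3  3  4  5  6  7
 7  4  3  3  4  4  5  6  7
 0  5  4  4  4  4  4  5  6
 2  6  5  5  5  5  5  5  6

4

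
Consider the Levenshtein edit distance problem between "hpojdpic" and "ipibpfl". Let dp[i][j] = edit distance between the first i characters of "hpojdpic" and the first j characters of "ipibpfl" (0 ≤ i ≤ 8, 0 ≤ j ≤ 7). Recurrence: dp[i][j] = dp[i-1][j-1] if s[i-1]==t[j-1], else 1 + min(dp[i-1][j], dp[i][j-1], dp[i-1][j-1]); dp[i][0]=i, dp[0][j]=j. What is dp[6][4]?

5

   ''  i  p  i  b  p  f  l
''  0  1  2  3  4  5  6  7
 h  1  1  2  3  4  5  6  7
 p  2  2  1  2  3  4  5  6
 o  3  3  2  2  3  4  5  6
 j  4  4  3  3  3  4  5  6
 d  5  5  4  4  4  4  5  6
 p  6  6  5  5  5  4  5  6
 i  7  6  6  5  6  5  5  6
 c  8  7  7  6  6  6  6  6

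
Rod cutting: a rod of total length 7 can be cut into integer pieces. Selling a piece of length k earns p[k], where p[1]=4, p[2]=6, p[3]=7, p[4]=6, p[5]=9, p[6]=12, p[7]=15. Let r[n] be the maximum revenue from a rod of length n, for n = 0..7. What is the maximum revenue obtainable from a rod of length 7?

   n    0    1    2    3    4    5    6    7
r[n]    0    4    8   12   16   20   24   28

28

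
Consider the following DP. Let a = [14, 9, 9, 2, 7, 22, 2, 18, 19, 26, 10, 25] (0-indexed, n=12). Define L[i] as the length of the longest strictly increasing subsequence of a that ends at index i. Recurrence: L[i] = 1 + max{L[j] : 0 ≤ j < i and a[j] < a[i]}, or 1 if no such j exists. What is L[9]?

   i    0    1    2    3    4    5    6    7    8    9   10   11
a[i]   14    9    9    2    7   22    2   18   19   26   10   25
L[i]    1    1    1    1    2    3    1    3    4    5    3    5

5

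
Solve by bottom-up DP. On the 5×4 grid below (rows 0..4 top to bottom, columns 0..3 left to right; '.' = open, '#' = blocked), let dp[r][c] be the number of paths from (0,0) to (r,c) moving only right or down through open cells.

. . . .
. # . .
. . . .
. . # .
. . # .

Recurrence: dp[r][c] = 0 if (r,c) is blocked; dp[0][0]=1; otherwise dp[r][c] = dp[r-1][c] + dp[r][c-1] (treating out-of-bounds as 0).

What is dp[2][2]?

2

r\c   0   1   2   3
  0   1   1   1   1
  1   1   0   1   2
  2   1   1   2   4
  3   1   2   0   4
  4   1   3   0   4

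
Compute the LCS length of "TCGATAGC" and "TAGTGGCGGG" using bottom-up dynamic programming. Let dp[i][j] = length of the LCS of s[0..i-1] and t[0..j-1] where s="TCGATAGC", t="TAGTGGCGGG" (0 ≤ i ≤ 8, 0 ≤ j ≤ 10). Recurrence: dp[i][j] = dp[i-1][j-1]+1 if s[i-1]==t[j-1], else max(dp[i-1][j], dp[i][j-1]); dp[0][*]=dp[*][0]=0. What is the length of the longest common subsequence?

   ''  T  A  G  T  G  G  C  G  G  G
''  0  0  0  0  0  0  0  0  0  0  0
 T  0  1  1  1  1  1  1  1  1  1  1
 C  0  1  1  1  1  1  1  2  2  2  2
 G  0  1  1  2  2  2  2  2  3  3  3
 A  0  1  2  2  2  2  2  2  3  3  3
 T  0  1  2  2  3  3  3  3  3  3  3
 A  0  1  2  2  3  3  3  3  3  3  3
 G  0  1  2  3  3  4  4  4  4  4  4
 C  0  1  2  3  3  4  4  5  5  5  5

5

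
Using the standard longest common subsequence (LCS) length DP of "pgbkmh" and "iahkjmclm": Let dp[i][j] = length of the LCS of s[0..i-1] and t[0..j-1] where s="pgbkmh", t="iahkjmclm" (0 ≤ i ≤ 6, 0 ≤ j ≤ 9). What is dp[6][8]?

   ''  i  a  h  k  j  m  c  l  m
''  0  0  0  0  0  0  0  0  0  0
 p  0  0  0  0  0  0  0  0  0  0
 g  0  0  0  0  0  0  0  0  0  0
 b  0  0  0  0  0  0  0  0  0  0
 k  0  0  0  0  1  1  1  1  1  1
 m  0  0  0  0  1  1  2  2  2  2
 h  0  0  0  1  1  1  2  2  2  2

2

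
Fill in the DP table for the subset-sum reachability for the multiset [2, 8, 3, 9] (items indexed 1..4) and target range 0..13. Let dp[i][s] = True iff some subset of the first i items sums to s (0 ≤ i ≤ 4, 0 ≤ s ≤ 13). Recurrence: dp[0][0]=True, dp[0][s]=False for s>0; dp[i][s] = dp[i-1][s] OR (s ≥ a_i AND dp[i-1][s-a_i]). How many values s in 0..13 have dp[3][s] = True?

i\s   0   1   2   3   4   5   6   7   8   9  10  11  12  13
  0   T   F   F   F   F   F   F   F   F   F   F   F   F   F
  1   T   F   T   F   F   F   F   F   F   F   F   F   F   F
  2   T   F   T   F   F   F   F   F   T   F   T   F   F   F
  3   T   F   T   T   F   T   F   F   T   F   T   T   F   T
  4   T   F   T   T   F   T   F   F   T   T   T   T   T   T

8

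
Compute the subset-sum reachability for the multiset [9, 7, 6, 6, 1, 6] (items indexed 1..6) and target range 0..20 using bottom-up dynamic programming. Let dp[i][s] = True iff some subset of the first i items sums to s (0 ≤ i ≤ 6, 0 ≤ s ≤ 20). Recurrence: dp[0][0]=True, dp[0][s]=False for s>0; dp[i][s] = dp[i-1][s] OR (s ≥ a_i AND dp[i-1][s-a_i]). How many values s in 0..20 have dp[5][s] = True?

15

i\s   0   1   2   3   4   5   6   7   8   9  10  11  12  13  14  15  16  17  18  19  20
  0   T   F   F   F   F   F   F   F   F   F   F   F   F   F   F   F   F   F   F   F   F
  1   T   F   F   F   F   F   F   F   F   T   F   F   F   F   F   F   F   F   F   F   F
  2   T   F   F   F   F   F   F   T   F   T   F   F   F   F   F   F   T   F   F   F   F
  3   T   F   F   F   F   F   T   T   F   T   F   F   F   T   F   T   T   F   F   F   F
  4   T   F   F   F   F   F   T   T   F   T   F   F   T   T   F   T   T   F   F   T   F
  5   T   T   F   F   F   F   T   T   T   T   T   F   T   T   T   T   T   T   F   T   T
  6   T   T   F   F   F   F   T   T   T   T   T   F   T   T   T   T   T   T   T   T   T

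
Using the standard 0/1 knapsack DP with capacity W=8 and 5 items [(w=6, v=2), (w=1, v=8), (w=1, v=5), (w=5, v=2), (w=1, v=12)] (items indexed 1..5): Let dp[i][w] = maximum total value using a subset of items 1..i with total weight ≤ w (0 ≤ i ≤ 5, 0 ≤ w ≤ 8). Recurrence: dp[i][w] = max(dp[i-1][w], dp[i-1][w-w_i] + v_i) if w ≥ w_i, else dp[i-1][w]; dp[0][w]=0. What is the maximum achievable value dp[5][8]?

27

i\w   0   1   2   3   4   5   6   7   8
  0   0   0   0   0   0   0   0   0   0
  1   0   0   0   0   0   0   2   2   2
  2   0   8   8   8   8   8   8  10  10
  3   0   8  13  13  13  13  13  13  15
  4   0   8  13  13  13  13  13  15  15
  5   0  12  20  25  25  25  25  25  27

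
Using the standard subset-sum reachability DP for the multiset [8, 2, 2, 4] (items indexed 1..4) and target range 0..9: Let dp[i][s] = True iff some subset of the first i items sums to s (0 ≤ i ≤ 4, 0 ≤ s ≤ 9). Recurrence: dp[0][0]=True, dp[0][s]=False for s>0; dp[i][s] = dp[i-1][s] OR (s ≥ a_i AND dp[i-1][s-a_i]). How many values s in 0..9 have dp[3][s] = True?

i\s   0   1   2   3   4   5   6   7   8   9
  0   T   F   F   F   F   F   F   F   F   F
  1   T   F   F   F   F   F   F   F   T   F
  2   T   F   T   F   F   F   F   F   T   F
  3   T   F   T   F   T   F   F   F   T   F
  4   T   F   T   F   T   F   T   F   T   F

4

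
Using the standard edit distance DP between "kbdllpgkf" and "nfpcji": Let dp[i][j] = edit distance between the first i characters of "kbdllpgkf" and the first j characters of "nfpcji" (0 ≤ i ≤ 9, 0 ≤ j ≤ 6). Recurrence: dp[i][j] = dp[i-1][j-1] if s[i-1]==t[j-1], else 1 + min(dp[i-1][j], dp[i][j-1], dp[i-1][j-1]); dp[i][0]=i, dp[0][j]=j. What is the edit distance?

   ''  n  f  p  c  j  i
''  0  1  2  3  4  5  6
 k  1  1  2  3  4  5  6
 b  2  2  2  3  4  5  6
 d  3  3  3  3  4  5  6
 l  4  4  4  4  4  5  6
 l  5  5  5  5  5  5  6
 p  6  6  6  5  6  6  6
 g  7  7  7  6  6  7  7
 k  8  8  8  7  7  7  8
 f  9  9  8  8  8  8  8

8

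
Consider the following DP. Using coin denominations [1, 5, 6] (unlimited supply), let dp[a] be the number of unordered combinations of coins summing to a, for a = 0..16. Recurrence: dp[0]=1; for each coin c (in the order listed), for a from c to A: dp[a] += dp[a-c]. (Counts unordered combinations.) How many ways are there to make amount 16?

after  coin     0     1     2     3     4     5     6     7     8     9    10    11    12    13    14    15    16
          1     1     1     1     1     1     1     1     1     1     1     1     1     1     1     1     1     1
          5     1     1     1     1     1     2     2     2     2     2     3     3     3     3     3     4     4
          6     1     1     1     1     1     2     3     3     3     3     4     5     6     6     6     7     8

8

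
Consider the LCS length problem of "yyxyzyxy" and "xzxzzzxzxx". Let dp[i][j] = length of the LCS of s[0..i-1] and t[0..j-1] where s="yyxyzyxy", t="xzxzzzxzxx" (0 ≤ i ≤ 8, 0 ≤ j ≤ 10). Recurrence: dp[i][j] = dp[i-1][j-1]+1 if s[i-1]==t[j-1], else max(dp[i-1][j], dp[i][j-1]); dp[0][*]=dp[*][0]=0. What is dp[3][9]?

1

   ''  x  z  x  z  z  z  x  z  x  x
''  0  0  0  0  0  0  0  0  0  0  0
 y  0  0  0  0  0  0  0  0  0  0  0
 y  0  0  0  0  0  0  0  0  0  0  0
 x  0  1  1  1  1  1  1  1  1  1  1
 y  0  1  1  1  1  1  1  1  1  1  1
 z  0  1  2  2  2  2  2  2  2  2  2
 y  0  1  2  2  2  2  2  2  2  2  2
 x  0  1  2  3  3  3  3  3  3  3  3
 y  0  1  2  3  3  3  3  3  3  3  3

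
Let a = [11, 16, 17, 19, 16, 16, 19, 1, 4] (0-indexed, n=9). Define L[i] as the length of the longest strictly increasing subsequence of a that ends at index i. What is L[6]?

4

   i    0    1    2    3    4    5    6    7    8
a[i]   11   16   17   19   16   16   19    1    4
L[i]    1    2    3    4    2    2    4    1    2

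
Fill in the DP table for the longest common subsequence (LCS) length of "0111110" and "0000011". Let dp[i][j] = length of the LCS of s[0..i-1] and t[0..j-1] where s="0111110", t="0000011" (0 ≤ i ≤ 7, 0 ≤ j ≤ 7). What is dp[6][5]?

   ''  0  0  0  0  0  1  1
''  0  0  0  0  0  0  0  0
 0  0  1  1  1  1  1  1  1
 1  0  1  1  1  1  1  2  2
 1  0  1  1  1  1  1  2  3
 1  0  1  1  1  1  1  2  3
 1  0  1  1  1  1  1  2  3
 1  0  1  1  1  1  1  2  3
 0  0  1  2  2  2  2  2  3

1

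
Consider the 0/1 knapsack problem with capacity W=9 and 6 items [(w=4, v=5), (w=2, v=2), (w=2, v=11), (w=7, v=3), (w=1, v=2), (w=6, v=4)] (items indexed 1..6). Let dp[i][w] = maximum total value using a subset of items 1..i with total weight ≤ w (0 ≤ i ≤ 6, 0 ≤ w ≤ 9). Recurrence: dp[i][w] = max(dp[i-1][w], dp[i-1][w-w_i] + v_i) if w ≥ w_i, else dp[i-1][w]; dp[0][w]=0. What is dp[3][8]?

18

i\w   0   1   2   3   4   5   6   7   8   9
  0   0   0   0   0   0   0   0   0   0   0
  1   0   0   0   0   5   5   5   5   5   5
  2   0   0   2   2   5   5   7   7   7   7
  3   0   0  11  11  13  13  16  16  18  18
  4   0   0  11  11  13  13  16  16  18  18
  5   0   2  11  13  13  15  16  18  18  20
  6   0   2  11  13  13  15  16  18  18  20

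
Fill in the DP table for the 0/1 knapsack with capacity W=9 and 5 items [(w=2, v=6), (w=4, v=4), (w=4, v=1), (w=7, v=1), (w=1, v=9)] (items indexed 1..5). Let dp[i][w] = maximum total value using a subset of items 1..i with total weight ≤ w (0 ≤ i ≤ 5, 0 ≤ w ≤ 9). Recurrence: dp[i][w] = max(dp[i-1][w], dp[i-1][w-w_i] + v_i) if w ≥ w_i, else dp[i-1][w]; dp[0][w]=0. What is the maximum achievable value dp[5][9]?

i\w   0   1   2   3   4   5   6   7   8   9
  0   0   0   0   0   0   0   0   0   0   0
  1   0   0   6   6   6   6   6   6   6   6
  2   0   0   6   6   6   6  10  10  10  10
  3   0   0   6   6   6   6  10  10  10  10
  4   0   0   6   6   6   6  10  10  10  10
  5   0   9   9  15  15  15  15  19  19  19

19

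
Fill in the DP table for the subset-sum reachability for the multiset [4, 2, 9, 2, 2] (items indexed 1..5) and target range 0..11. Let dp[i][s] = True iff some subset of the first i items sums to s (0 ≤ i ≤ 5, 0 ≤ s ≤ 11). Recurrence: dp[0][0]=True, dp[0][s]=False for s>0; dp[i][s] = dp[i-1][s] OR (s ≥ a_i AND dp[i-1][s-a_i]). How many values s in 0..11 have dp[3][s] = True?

6

i\s   0   1   2   3   4   5   6   7   8   9  10  11
  0   T   F   F   F   F   F   F   F   F   F   F   F
  1   T   F   F   F   T   F   F   F   F   F   F   F
  2   T   F   T   F   T   F   T   F   F   F   F   F
  3   T   F   T   F   T   F   T   F   F   T   F   T
  4   T   F   T   F   T   F   T   F   T   T   F   T
  5   T   F   T   F   T   F   T   F   T   T   T   T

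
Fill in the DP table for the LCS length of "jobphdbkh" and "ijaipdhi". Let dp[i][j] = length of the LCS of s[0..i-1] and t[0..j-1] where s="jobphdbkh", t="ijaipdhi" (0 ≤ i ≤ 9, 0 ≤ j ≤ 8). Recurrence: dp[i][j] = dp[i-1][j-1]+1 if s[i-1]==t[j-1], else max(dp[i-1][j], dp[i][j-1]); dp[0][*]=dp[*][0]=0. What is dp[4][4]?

1

   ''  i  j  a  i  p  d  h  i
''  0  0  0  0  0  0  0  0  0
 j  0  0  1  1  1  1  1  1  1
 o  0  0  1  1  1  1  1  1  1
 b  0  0  1  1  1  1  1  1  1
 p  0  0  1  1  1  2  2  2  2
 h  0  0  1  1  1  2  2  3  3
 d  0  0  1  1  1  2  3  3  3
 b  0  0  1  1  1  2  3  3  3
 k  0  0  1  1  1  2  3  3  3
 h  0  0  1  1  1  2  3  4  4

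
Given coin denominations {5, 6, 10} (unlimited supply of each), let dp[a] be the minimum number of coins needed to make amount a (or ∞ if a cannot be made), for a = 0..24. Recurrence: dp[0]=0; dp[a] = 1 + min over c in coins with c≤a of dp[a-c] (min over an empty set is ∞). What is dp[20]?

 a  0  1  2  3  4  5  6  7  8  9 10 11 12 13 14 15 16 17 18 19 20 21 22 23 24
dp  0  -  -  -  -  1  1  -  -  -  1  2  2  -  -  2  2  3  3  -  2  3  3  4  4
(- denotes ∞ / unreachable)

2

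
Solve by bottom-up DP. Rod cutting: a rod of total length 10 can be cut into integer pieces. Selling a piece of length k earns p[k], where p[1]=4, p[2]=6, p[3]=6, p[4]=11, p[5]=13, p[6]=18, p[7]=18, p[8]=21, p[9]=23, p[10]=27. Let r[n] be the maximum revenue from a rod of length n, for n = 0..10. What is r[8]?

   n    0    1    2    3    4    5    6    7    8    9   10
r[n]    0    4    8   12   16   20   24   28   32   36   40

32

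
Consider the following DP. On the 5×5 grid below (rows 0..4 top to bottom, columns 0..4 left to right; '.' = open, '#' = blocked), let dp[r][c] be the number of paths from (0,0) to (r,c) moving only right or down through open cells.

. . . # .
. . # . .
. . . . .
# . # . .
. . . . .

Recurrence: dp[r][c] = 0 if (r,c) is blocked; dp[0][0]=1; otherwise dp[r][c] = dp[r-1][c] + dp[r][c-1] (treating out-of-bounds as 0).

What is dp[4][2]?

r\c   0   1   2   3   4
  0   1   1   1   0   0
  1   1   2   0   0   0
  2   1   3   3   3   3
  3   0   3   0   3   6
  4   0   3   3   6  12

3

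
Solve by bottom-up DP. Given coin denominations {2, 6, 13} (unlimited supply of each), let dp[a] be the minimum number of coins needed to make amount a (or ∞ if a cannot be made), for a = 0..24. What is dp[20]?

 a  0  1  2  3  4  5  6  7  8  9 10 11 12 13 14 15 16 17 18 19 20 21 22 23 24
dp  0  -  1  -  2  -  1  -  2  -  3  -  2  1  3  2  4  3  3  2  4  3  5  4  4
(- denotes ∞ / unreachable)

4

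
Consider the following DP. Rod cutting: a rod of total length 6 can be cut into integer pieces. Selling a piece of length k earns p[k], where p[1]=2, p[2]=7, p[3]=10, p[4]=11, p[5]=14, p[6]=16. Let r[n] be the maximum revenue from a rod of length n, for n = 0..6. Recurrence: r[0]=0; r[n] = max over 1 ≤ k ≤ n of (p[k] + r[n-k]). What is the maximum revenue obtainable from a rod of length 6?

   n    0    1    2    3    4    5    6
r[n]    0    2    7   10   14   17   21

21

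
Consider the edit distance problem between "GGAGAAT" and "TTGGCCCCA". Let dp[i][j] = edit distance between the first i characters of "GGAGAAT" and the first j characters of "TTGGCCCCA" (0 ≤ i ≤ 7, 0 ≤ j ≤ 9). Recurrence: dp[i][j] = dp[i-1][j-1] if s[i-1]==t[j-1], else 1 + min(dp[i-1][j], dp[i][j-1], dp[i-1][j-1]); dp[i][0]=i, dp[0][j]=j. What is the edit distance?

   ''  T  T  G  G  C  C  C  C  A
''  0  1  2  3  4  5  6  7  8  9
 G  1  1  2  2  3  4  5  6  7  8
 G  2  2  2  2  2  3  4  5  6  7
 A  3  3  3  3  3  3  4  5  6  6
 G  4  4  4  3  3  4  4  5  6  7
 A  5  5  5  4  4  4  5  5  6  6
 A  6  6  6  5  5  5  5  6  6  6
 T  7  6  6  6  6  6  6  6  7  7

7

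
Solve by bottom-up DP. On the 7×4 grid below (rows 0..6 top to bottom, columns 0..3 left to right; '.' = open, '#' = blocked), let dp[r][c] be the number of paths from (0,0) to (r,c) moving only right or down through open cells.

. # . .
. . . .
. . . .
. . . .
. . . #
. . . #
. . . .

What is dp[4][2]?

10

r\c   0   1   2   3
  0   1   0   0   0
  1   1   1   1   1
  2   1   2   3   4
  3   1   3   6  10
  4   1   4  10   0
  5   1   5  15   0
  6   1   6  21  21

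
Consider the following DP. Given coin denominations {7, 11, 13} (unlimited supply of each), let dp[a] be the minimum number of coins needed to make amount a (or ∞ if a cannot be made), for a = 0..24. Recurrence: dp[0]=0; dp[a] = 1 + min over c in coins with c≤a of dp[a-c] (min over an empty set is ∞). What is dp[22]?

 a  0  1  2  3  4  5  6  7  8  9 10 11 12 13 14 15 16 17 18 19 20 21 22 23 24
dp  0  -  -  -  -  -  -  1  -  -  -  1  -  1  2  -  -  -  2  -  2  3  2  -  2
(- denotes ∞ / unreachable)

2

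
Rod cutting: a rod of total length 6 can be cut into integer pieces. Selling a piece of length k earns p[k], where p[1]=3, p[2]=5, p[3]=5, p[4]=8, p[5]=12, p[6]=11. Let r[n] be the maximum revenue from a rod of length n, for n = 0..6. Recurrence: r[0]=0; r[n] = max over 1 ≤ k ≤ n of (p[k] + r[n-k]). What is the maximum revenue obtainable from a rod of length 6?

18

   n    0    1    2    3    4    5    6
r[n]    0    3    6    9   12   15   18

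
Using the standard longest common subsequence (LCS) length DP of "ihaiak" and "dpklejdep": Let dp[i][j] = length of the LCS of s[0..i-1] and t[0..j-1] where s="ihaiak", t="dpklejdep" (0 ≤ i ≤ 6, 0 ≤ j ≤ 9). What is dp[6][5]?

   ''  d  p  k  l  e  j  d  e  p
''  0  0  0  0  0  0  0  0  0  0
 i  0  0  0  0  0  0  0  0  0  0
 h  0  0  0  0  0  0  0  0  0  0
 a  0  0  0  0  0  0  0  0  0  0
 i  0  0  0  0  0  0  0  0  0  0
 a  0  0  0  0  0  0  0  0  0  0
 k  0  0  0  1  1  1  1  1  1  1

1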